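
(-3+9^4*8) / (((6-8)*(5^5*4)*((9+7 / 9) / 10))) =-94473 / 44000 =-2.15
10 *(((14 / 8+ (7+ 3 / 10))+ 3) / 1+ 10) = 220.50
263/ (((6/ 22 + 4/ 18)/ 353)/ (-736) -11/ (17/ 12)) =-33.87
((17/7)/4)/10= 17/280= 0.06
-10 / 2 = -5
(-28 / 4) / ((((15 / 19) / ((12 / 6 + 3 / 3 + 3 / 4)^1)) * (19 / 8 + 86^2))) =-266 / 59187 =-0.00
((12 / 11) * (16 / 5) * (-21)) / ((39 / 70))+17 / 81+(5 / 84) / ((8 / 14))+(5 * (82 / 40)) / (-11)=-24500027 / 185328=-132.20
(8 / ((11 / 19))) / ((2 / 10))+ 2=782 / 11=71.09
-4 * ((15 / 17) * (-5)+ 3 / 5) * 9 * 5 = 11664 / 17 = 686.12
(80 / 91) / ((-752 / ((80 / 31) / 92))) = -100 / 3049501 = -0.00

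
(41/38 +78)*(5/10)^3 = 3005/304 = 9.88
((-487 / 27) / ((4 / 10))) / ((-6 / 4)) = 2435 / 81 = 30.06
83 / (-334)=-83 / 334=-0.25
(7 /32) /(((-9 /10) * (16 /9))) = -0.14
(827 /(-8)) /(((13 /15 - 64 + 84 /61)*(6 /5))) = 1261175 /904112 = 1.39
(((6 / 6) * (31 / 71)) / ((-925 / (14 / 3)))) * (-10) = 868 / 39405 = 0.02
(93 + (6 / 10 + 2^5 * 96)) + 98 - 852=12058 / 5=2411.60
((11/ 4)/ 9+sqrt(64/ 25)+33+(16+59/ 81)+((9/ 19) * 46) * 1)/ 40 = 2259973/ 1231200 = 1.84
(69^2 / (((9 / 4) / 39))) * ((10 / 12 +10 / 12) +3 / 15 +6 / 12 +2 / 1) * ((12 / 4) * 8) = 8648515.20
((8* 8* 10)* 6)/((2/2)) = 3840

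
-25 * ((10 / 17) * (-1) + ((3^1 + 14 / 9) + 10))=-349.18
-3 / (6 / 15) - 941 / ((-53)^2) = -44017 / 5618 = -7.83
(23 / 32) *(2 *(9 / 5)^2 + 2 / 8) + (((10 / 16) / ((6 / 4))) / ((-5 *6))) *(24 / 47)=2179339 / 451200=4.83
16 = 16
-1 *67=-67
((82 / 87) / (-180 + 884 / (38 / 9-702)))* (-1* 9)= 128740 / 2751027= 0.05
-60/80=-0.75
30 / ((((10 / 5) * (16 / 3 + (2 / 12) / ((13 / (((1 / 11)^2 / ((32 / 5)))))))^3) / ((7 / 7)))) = 5101478893322240 / 51594696634079853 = 0.10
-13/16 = -0.81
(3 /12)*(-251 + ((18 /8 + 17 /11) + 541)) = 73.45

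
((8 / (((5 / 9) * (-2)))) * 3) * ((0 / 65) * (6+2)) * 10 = 0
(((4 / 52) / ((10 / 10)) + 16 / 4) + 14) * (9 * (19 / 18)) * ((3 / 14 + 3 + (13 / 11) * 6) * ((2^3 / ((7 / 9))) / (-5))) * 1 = -25509438 / 7007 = -3640.56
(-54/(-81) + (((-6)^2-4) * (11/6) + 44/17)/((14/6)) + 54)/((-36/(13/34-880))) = 11999353/6069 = 1977.15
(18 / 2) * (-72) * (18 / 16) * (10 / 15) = -486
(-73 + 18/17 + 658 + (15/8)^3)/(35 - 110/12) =499203/21760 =22.94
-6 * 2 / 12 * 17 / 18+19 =325 / 18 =18.06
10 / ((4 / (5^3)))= 625 / 2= 312.50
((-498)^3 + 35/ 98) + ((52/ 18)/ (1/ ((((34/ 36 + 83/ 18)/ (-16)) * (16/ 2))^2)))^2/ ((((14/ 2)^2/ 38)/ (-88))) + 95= -6434103577342111/ 52081218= -123539806.18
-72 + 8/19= -1360/19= -71.58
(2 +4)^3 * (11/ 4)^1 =594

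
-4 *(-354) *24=33984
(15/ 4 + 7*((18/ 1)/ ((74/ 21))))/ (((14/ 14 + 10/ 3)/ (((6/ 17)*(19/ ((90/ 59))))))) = 6554487/ 163540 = 40.08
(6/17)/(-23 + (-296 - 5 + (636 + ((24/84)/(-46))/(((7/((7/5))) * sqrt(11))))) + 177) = 2415 * sqrt(11)/14488422093329 + 10457179425/14488422093329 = 0.00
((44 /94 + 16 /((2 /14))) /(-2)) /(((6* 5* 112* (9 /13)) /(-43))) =492479 /473760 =1.04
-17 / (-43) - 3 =-112 / 43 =-2.60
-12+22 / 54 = -313 / 27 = -11.59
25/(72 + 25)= 25/97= 0.26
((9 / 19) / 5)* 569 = 5121 / 95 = 53.91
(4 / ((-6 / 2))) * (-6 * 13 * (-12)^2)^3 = 1889339572224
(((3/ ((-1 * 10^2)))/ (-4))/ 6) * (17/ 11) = 0.00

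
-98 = -98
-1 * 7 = -7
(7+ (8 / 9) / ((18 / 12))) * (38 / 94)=3895 / 1269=3.07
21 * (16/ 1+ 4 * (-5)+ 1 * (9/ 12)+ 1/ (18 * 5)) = -4081/ 60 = -68.02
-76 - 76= -152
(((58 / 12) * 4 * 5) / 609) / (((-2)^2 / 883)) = 4415 / 126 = 35.04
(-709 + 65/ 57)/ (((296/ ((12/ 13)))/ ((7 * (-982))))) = 138676076/ 9139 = 15174.10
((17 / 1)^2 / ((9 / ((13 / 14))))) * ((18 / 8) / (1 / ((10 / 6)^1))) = 18785 / 168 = 111.82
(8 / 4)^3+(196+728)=932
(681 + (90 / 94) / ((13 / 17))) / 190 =3.59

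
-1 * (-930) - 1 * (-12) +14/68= 32035/34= 942.21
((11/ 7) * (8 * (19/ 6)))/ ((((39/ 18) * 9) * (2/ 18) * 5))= 1672/ 455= 3.67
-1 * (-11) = 11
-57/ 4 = -14.25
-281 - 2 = -283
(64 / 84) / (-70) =-8 / 735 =-0.01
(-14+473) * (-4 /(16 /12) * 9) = -12393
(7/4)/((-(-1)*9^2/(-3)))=-7/108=-0.06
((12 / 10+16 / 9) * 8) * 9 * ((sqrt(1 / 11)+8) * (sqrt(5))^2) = 1072 * sqrt(11) / 11+8576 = 8899.22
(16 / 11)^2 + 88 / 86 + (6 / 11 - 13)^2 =823399 / 5203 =158.25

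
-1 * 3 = -3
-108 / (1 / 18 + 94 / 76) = -18468 / 221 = -83.57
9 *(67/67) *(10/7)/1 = 90/7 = 12.86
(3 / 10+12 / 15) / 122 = 11 / 1220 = 0.01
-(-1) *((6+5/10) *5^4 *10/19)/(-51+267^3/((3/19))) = 0.00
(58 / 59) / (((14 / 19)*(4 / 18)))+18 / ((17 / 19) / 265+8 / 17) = 491269377 / 11169998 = 43.98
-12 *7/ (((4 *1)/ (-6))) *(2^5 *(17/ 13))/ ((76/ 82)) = 1405152/ 247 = 5688.87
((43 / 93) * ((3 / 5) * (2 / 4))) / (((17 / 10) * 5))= 43 / 2635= 0.02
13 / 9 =1.44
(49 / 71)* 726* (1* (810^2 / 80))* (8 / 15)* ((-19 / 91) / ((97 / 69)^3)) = -164701.44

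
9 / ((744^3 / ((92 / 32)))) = 23 / 366071808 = 0.00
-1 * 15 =-15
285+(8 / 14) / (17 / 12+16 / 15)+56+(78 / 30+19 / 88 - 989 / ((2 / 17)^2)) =-32634353733 / 458920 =-71111.20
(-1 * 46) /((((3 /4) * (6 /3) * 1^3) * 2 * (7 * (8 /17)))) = -391 /84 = -4.65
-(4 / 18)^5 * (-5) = 160 / 59049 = 0.00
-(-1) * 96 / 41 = 96 / 41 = 2.34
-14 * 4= -56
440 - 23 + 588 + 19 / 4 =4039 / 4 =1009.75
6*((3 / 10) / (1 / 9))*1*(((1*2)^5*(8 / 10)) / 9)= 1152 / 25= 46.08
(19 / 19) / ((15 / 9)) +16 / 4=4.60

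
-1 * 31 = -31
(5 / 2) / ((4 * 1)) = 5 / 8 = 0.62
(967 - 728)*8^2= 15296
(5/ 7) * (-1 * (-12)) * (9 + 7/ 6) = 610/ 7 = 87.14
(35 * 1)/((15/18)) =42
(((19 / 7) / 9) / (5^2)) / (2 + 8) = 0.00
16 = 16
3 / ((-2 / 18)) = -27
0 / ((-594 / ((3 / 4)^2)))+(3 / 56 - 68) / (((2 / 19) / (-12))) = 216885 / 28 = 7745.89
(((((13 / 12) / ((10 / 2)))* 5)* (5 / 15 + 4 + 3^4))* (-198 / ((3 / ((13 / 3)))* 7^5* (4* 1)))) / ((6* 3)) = -29744 / 1361367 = -0.02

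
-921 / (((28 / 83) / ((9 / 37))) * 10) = -687987 / 10360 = -66.41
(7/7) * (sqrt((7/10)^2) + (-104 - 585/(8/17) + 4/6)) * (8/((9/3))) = -161491/45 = -3588.69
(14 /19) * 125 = 1750 /19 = 92.11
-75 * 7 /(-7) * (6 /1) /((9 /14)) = 700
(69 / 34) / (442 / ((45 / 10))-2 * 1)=621 / 29444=0.02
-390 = -390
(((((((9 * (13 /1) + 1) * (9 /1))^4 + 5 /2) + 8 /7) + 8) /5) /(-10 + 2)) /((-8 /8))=17808449236867 /560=31800802208.69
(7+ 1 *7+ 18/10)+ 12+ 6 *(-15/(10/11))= -356/5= -71.20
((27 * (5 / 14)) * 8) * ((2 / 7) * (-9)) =-9720 / 49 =-198.37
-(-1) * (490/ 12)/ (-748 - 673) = -5/ 174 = -0.03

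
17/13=1.31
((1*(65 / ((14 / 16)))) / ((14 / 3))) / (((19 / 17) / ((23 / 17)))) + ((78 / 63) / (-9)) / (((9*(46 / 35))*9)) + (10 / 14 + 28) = 2247036058 / 46830231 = 47.98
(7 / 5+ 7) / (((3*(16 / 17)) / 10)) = 119 / 4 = 29.75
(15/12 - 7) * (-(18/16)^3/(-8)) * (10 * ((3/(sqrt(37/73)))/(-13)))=251505 * sqrt(2701)/3940352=3.32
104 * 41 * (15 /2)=31980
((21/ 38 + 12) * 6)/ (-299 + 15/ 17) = -24327/ 96292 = -0.25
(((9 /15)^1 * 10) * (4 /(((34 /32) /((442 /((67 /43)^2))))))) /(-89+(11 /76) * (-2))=-17987072 /390543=-46.06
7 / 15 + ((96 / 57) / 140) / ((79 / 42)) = 10651 / 22515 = 0.47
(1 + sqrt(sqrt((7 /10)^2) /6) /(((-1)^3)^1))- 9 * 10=-89- sqrt(105) /30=-89.34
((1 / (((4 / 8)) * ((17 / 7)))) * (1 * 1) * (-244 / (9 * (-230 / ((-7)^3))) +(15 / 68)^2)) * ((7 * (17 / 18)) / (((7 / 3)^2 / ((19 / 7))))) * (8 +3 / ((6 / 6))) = -40391973061 / 33500880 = -1205.70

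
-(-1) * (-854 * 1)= -854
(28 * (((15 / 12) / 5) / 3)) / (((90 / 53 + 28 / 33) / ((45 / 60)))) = 12243 / 17816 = 0.69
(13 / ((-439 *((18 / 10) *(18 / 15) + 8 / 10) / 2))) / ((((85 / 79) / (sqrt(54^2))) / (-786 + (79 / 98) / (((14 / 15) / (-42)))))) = 11172430035 / 13530419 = 825.73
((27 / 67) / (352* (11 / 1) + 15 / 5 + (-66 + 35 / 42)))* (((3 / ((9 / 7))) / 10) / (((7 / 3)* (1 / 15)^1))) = 243 / 1531553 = 0.00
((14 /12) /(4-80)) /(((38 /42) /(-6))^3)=583443 /130321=4.48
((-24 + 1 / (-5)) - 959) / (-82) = 2458 / 205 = 11.99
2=2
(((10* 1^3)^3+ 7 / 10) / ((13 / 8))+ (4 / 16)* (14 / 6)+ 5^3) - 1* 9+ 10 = 579071 / 780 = 742.40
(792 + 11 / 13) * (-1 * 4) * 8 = -329824 / 13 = -25371.08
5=5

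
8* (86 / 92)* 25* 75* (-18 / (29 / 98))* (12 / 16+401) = -228551557500 / 667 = -342656008.25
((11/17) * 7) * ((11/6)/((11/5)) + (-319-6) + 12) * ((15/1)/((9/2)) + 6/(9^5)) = -4731314126/1003833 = -4713.25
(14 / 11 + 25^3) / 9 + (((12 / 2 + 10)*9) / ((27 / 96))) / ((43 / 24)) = 8607739 / 4257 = 2022.02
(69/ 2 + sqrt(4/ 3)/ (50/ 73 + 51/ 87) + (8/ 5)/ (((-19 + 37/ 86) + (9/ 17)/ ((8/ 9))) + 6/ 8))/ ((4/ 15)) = 10585* sqrt(3)/ 5382 + 103971741/ 805816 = 132.43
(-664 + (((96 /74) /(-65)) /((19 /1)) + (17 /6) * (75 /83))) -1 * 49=-5388956403 /7585370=-710.44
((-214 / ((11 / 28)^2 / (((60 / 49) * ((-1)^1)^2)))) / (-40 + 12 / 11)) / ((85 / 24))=2304 / 187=12.32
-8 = -8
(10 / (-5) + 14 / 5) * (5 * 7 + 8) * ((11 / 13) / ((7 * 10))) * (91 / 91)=0.42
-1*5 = -5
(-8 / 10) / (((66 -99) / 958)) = 3832 / 165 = 23.22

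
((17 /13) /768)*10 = 0.02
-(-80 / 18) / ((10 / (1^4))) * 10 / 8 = 5 / 9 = 0.56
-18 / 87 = -6 / 29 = -0.21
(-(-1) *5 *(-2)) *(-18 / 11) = 180 / 11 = 16.36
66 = 66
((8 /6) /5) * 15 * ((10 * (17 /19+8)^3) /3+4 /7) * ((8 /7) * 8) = 86517488128 /1008273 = 85807.60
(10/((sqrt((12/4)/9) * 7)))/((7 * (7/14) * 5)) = 4 * sqrt(3)/49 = 0.14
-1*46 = -46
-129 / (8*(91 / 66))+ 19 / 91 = -4181 / 364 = -11.49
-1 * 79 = -79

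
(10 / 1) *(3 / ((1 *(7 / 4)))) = 120 / 7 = 17.14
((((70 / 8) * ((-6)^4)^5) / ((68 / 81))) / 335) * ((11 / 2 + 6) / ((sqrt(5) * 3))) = 195009578360995.33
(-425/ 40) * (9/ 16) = -765/ 128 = -5.98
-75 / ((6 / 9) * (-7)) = 225 / 14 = 16.07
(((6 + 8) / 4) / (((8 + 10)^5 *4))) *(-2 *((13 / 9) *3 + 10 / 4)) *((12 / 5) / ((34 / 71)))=-20377 / 642453120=-0.00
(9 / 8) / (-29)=-9 / 232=-0.04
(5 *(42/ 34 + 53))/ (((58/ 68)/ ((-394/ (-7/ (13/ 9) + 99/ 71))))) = 1676481820/ 46197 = 36289.84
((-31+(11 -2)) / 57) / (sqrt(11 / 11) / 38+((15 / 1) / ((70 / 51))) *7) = -11 / 2181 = -0.01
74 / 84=37 / 42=0.88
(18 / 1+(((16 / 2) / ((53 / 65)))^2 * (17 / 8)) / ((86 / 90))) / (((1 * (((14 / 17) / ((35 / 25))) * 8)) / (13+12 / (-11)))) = 31212703341 / 53146280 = 587.30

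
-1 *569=-569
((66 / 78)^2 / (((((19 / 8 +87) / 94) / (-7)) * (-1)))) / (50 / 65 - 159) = -5264 / 158015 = -0.03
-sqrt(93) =-9.64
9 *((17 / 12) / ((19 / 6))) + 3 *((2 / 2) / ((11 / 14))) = 3279 / 418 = 7.84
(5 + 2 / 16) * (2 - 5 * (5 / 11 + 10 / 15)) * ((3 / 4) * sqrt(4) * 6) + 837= 59019 / 88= 670.67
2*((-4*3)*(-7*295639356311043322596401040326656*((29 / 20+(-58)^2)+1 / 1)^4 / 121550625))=52481109462589484798831670000000000000000.00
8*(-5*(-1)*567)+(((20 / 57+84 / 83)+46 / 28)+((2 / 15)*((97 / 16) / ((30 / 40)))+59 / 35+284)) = 11410347736 / 496755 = 22969.77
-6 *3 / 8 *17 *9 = -1377 / 4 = -344.25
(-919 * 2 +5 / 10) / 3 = -1225 / 2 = -612.50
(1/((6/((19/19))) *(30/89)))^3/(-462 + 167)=-0.00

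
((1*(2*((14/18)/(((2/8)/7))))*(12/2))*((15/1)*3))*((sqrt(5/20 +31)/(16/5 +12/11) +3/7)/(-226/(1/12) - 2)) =-202125*sqrt(5)/80063 - 2520/1357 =-7.50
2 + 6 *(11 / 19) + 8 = 256 / 19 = 13.47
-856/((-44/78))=16692/11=1517.45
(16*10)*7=1120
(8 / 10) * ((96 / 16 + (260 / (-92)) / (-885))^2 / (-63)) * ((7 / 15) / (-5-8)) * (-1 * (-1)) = 2389058884 / 145428434775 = 0.02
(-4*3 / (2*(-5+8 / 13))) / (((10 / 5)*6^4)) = 13 / 24624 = 0.00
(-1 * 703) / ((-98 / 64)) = 22496 / 49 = 459.10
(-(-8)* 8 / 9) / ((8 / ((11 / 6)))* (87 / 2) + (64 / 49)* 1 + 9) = 34496 / 970803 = 0.04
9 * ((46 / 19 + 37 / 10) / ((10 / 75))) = 31401 / 76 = 413.17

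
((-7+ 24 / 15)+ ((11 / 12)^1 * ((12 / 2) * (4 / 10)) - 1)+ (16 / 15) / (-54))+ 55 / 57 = -25046 / 7695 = -3.25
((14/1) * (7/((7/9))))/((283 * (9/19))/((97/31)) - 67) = -116109/22262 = -5.22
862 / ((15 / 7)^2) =42238 / 225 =187.72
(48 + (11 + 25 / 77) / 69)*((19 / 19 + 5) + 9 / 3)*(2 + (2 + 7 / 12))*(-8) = -2558960 / 161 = -15894.16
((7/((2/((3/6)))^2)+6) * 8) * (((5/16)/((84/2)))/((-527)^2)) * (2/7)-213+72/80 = -1385476664993/6532186080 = -212.10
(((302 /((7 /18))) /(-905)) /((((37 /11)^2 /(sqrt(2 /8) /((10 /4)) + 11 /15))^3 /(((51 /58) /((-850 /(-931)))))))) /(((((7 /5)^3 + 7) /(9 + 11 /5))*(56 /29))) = -6973338874348 /25251558601576875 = -0.00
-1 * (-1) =1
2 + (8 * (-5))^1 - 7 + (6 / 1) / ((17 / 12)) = -693 / 17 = -40.76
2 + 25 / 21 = 67 / 21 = 3.19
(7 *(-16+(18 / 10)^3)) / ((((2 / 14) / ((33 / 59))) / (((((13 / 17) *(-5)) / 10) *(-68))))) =-53435382 / 7375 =-7245.48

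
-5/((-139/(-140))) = -700/139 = -5.04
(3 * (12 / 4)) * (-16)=-144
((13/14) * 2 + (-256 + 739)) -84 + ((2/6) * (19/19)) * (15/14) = 5617/14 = 401.21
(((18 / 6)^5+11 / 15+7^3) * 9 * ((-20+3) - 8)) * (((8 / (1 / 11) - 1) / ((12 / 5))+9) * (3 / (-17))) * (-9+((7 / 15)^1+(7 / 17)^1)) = -9897190953 / 1156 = -8561583.87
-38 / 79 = -0.48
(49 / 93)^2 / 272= 2401 / 2352528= 0.00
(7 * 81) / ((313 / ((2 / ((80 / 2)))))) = 567 / 6260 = 0.09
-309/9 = -103/3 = -34.33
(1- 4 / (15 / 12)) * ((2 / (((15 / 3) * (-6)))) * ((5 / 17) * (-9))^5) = -27064125 / 1419857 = -19.06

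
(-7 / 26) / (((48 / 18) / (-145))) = 3045 / 208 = 14.64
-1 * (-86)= 86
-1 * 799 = -799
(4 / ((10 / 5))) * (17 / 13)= 34 / 13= 2.62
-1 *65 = -65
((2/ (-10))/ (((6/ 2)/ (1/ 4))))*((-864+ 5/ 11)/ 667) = 413/ 19140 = 0.02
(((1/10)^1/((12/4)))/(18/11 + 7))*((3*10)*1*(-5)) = -11/19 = -0.58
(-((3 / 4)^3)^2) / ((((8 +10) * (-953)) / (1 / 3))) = 0.00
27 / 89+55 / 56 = 6407 / 4984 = 1.29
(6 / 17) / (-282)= -1 / 799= -0.00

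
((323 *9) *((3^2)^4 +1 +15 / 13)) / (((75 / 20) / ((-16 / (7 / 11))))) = -58203938496 / 455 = -127920743.95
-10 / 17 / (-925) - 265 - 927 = -3748838 / 3145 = -1192.00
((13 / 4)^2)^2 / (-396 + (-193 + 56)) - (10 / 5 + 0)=-23189 / 10496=-2.21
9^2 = 81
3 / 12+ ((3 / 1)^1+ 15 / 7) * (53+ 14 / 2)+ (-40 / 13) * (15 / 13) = 1444543 / 4732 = 305.27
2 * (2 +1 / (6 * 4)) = 49 / 12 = 4.08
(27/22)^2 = 729/484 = 1.51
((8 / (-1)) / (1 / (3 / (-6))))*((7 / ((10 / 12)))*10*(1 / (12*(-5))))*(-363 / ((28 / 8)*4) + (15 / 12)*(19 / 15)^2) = 30143 / 225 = 133.97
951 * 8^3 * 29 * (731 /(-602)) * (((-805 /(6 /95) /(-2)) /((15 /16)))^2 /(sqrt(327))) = -21392771483955200 * sqrt(327) /8829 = -43815665417529.22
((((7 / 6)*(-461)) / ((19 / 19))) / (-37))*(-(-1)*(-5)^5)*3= -136275.34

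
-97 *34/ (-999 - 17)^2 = -1649/ 516128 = -0.00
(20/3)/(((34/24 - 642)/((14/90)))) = -0.00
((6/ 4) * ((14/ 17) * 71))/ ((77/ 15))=3195/ 187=17.09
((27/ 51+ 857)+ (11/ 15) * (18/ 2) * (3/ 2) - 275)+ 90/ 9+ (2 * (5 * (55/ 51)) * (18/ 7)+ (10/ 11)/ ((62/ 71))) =256135281/ 405790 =631.20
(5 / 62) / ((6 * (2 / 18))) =15 / 124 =0.12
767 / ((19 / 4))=161.47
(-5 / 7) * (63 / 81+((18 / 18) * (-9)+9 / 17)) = 5885 / 1071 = 5.49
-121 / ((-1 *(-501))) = -121 / 501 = -0.24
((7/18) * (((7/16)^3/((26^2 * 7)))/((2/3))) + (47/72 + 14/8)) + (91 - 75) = 1834394629/99680256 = 18.40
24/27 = 8/9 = 0.89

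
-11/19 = -0.58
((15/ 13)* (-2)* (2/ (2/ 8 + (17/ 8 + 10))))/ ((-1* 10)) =16/ 429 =0.04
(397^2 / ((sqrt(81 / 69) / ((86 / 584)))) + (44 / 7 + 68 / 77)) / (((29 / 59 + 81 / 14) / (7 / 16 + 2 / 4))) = 12213 / 11407 + 2798978231 *sqrt(69) / 7267296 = 3200.34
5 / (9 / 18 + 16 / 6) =30 / 19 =1.58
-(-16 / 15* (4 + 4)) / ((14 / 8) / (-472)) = -241664 / 105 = -2301.56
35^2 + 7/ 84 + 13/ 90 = 220541/ 180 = 1225.23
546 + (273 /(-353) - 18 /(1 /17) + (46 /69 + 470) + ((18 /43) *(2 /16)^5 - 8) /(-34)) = 18013589822149 /25366659072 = 710.13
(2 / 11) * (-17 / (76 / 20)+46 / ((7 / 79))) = 136902 / 1463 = 93.58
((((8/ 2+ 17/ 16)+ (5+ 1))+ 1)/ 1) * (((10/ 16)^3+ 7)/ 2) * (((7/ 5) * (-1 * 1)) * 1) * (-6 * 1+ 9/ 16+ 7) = -25054295/ 262144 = -95.57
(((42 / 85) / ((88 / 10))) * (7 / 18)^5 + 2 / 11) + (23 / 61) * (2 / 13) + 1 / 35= 1758083215067 / 6538138326720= 0.27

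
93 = 93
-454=-454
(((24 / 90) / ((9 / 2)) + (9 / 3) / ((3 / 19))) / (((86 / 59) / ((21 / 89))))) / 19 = 1062649 / 6544170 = 0.16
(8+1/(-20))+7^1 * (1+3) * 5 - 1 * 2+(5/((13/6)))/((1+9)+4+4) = 113941/780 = 146.08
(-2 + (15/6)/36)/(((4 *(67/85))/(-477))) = 626195/2144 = 292.07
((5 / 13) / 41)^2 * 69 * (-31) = -0.19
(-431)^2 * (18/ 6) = 557283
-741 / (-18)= 247 / 6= 41.17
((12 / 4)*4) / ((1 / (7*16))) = 1344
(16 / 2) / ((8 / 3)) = 3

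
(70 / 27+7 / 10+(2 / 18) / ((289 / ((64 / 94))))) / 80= 12076247 / 293392800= 0.04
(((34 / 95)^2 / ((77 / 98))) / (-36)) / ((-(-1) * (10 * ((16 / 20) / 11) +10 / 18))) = -4046 / 1146175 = -0.00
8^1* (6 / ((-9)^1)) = -16 / 3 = -5.33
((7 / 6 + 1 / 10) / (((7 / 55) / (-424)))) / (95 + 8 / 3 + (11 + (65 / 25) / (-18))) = -2658480 / 68369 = -38.88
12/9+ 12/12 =7/3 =2.33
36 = 36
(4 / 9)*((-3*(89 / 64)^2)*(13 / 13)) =-7921 / 3072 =-2.58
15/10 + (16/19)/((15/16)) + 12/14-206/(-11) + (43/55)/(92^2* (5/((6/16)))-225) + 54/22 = 362398321807/14829772650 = 24.44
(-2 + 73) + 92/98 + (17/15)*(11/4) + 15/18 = 74371/980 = 75.89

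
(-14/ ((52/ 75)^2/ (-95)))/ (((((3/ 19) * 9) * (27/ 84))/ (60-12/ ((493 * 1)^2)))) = 134352819475000/ 369677529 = 363432.48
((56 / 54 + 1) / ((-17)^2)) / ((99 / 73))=365 / 70227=0.01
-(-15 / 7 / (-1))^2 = -225 / 49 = -4.59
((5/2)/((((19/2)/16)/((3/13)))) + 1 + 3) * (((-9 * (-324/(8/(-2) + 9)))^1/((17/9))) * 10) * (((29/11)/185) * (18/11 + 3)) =5607607968/5529095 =1014.20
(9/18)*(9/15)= 3/10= 0.30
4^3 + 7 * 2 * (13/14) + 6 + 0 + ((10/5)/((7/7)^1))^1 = 85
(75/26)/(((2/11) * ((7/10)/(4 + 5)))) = 37125/182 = 203.98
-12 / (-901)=12 / 901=0.01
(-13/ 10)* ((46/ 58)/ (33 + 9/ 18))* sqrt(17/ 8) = -299* sqrt(34)/ 38860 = -0.04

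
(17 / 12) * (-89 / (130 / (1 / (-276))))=1513 / 430560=0.00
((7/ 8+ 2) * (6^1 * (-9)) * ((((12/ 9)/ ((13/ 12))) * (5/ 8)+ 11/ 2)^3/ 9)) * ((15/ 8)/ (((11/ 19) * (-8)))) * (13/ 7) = 85164139755/ 26650624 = 3195.58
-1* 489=-489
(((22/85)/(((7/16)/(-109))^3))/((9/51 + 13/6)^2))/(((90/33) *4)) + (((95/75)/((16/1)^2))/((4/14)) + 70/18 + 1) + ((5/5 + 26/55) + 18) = -66804.64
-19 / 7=-2.71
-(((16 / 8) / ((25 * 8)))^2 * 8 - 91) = 113749 / 1250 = 91.00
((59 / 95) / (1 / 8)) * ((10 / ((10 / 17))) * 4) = 32096 / 95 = 337.85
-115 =-115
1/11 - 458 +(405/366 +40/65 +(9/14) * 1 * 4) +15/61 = -55366429/122122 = -453.37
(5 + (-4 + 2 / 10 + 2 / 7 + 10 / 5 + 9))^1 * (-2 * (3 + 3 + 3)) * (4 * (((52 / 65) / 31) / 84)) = -10488 / 37975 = -0.28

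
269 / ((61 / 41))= 11029 / 61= 180.80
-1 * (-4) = 4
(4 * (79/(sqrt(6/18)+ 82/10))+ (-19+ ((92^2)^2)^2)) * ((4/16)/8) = 12876661527021470043/80288 - 1975 * sqrt(3)/40144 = 160380897855488.53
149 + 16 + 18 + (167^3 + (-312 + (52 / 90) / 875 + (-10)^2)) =183386463776 / 39375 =4657434.00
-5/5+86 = 85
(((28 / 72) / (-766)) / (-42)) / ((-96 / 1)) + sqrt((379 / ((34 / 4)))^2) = 44.59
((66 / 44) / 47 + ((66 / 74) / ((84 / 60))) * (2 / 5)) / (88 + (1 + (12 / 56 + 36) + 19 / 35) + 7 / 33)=1151865 / 506029871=0.00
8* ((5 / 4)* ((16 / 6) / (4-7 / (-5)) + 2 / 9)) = 580 / 81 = 7.16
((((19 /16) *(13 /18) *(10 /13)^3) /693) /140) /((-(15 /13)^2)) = -19 /6286896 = -0.00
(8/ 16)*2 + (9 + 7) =17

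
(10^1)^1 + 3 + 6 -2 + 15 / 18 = 107 / 6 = 17.83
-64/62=-32/31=-1.03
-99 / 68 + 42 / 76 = -1167 / 1292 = -0.90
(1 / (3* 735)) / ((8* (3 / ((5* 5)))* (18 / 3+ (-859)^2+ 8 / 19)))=95 / 148386208824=0.00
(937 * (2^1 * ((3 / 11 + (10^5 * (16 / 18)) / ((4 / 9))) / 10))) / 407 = 2061402811 / 22385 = 92088.58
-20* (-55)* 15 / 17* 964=15906000 / 17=935647.06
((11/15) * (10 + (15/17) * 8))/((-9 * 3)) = -0.46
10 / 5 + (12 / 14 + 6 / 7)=26 / 7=3.71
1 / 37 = 0.03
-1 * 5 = -5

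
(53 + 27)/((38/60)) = 2400/19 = 126.32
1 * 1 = 1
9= 9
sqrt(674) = 25.96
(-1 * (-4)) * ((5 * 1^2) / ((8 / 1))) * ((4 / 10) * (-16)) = -16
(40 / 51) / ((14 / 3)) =0.17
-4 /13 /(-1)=4 /13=0.31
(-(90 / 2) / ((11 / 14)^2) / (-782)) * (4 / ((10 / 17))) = 1764 / 2783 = 0.63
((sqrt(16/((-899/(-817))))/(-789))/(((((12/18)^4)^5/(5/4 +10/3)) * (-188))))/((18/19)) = 44983823445 * sqrt(734483)/93218733555712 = 0.41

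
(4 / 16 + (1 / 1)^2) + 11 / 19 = 139 / 76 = 1.83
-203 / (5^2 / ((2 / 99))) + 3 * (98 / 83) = 693952 / 205425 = 3.38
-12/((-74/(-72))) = -432/37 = -11.68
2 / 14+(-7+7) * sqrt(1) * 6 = 1 / 7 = 0.14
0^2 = 0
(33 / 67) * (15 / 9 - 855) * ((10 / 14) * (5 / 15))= -140800 / 1407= -100.07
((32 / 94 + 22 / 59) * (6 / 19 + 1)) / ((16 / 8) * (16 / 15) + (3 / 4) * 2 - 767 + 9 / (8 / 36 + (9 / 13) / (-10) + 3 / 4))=-3134635500 / 2516226430931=-0.00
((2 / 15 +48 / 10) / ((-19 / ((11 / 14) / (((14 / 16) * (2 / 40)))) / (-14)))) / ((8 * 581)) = 3256 / 231819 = 0.01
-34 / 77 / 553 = -34 / 42581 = -0.00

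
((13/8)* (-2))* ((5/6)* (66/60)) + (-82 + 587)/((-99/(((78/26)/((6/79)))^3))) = -497974109/1584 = -314377.59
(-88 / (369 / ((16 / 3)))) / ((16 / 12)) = -0.95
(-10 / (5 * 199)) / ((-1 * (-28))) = -1 / 2786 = -0.00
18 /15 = 6 /5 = 1.20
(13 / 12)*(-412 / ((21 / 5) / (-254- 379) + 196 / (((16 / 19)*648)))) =-1220525280 / 964061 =-1266.02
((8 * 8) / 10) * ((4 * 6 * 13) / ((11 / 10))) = 19968 / 11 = 1815.27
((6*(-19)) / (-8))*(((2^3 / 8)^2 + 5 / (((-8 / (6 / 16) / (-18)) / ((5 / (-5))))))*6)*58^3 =-429563457 / 8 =-53695432.12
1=1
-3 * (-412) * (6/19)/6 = 1236/19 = 65.05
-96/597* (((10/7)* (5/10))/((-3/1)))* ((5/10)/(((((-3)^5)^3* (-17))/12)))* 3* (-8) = -2560/113265488889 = -0.00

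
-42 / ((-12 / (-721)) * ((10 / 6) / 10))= -15141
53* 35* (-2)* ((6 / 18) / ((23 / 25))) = -92750 / 69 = -1344.20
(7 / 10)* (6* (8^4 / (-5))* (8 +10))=-1548288 / 25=-61931.52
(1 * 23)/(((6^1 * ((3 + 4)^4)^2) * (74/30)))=115/426595274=0.00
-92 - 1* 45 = -137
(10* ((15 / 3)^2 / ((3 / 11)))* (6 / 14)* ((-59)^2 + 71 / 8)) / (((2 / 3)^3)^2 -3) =-2544118875 / 5404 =-470784.40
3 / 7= 0.43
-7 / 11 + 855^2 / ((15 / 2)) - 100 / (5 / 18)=1068203 / 11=97109.36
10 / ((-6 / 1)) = -5 / 3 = -1.67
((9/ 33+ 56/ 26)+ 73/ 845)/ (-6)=-3893/ 9295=-0.42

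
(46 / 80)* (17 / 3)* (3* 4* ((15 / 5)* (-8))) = -4692 / 5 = -938.40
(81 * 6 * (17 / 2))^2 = 17065161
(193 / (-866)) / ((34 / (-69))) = 13317 / 29444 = 0.45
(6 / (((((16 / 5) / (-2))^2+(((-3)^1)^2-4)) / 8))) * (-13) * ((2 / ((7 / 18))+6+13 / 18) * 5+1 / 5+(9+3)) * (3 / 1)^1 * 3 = -23431720 / 441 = -53133.15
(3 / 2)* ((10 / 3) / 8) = 0.62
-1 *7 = -7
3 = 3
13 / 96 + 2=205 / 96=2.14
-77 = -77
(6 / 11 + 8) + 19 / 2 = 397 / 22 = 18.05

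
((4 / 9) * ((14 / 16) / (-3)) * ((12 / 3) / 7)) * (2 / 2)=-0.07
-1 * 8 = -8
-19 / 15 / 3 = -19 / 45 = -0.42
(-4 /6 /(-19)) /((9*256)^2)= 1 /151289856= 0.00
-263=-263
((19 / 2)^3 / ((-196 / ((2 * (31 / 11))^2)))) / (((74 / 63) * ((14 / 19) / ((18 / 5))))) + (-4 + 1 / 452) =-1154235956813 / 1983131920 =-582.03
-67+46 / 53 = -3505 / 53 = -66.13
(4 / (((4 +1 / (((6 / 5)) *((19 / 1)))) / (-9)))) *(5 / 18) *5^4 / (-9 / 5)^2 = -5937500 / 12447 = -477.02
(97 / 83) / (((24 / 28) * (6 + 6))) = 679 / 5976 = 0.11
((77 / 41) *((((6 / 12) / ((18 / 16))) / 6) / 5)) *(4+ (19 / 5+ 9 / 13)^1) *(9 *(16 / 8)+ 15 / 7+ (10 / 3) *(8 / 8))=1995664 / 359775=5.55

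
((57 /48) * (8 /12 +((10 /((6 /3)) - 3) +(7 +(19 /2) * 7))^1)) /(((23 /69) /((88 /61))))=95513 /244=391.45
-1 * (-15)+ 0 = 15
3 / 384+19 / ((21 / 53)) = 128917 / 2688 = 47.96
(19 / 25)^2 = 361 / 625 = 0.58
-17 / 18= -0.94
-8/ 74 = -4/ 37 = -0.11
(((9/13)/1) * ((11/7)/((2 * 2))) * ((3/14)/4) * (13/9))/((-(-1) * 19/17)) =561/29792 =0.02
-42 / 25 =-1.68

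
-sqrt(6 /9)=-sqrt(6) /3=-0.82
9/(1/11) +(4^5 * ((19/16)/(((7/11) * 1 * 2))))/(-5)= -92.09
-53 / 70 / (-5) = 53 / 350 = 0.15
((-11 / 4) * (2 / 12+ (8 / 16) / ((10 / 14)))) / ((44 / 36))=-39 / 20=-1.95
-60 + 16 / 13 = -764 / 13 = -58.77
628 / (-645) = -628 / 645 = -0.97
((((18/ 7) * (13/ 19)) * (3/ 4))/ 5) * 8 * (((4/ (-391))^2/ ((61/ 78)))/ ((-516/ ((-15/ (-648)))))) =-676/ 53333912779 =-0.00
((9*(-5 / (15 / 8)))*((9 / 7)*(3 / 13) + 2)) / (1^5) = -5016 / 91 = -55.12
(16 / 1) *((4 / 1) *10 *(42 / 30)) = 896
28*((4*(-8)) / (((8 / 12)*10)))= -672 / 5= -134.40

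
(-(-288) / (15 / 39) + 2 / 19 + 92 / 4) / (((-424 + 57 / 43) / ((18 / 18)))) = -3153233 / 1726625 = -1.83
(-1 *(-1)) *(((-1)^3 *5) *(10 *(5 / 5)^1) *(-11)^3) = 66550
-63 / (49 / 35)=-45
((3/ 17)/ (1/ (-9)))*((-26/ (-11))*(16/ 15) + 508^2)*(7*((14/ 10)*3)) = -56334631248/ 4675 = -12050188.50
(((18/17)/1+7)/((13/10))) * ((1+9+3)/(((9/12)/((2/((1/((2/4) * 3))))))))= 5480/17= 322.35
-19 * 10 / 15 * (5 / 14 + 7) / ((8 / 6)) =-1957 / 28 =-69.89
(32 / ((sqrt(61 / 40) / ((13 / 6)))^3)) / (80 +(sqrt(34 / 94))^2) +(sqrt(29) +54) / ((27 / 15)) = 33042880*sqrt(610) / 379463859 +5*sqrt(29) / 9 +30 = 35.14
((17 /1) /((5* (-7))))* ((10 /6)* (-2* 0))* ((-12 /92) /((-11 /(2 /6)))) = 0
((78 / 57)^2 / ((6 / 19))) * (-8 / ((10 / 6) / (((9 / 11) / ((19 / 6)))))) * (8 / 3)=-389376 / 19855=-19.61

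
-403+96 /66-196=-6573 /11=-597.55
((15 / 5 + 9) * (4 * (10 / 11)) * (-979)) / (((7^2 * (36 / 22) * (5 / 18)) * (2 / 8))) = -7672.16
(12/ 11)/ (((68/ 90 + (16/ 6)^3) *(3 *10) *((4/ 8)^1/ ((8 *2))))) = 864/ 14641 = 0.06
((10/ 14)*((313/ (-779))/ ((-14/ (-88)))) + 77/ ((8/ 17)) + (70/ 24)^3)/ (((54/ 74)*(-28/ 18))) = -455477872453/ 2770298496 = -164.41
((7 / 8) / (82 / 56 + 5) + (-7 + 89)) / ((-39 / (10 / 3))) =-49555 / 7059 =-7.02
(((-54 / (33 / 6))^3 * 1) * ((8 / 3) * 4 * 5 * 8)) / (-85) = 107495424 / 22627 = 4750.76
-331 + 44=-287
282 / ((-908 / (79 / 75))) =-3713 / 11350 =-0.33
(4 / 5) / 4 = 1 / 5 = 0.20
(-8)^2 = 64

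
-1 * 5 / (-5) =1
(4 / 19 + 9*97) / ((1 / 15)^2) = 3732975 / 19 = 196472.37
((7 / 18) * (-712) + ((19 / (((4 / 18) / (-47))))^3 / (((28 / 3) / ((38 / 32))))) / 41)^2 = 70925063695550216475994768969 / 1748995670016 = 40551880665834573.73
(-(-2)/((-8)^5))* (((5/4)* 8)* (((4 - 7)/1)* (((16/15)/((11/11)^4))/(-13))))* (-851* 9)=7659/6656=1.15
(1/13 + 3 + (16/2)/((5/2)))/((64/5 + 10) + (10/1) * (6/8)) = 272/1313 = 0.21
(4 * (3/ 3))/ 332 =1/ 83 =0.01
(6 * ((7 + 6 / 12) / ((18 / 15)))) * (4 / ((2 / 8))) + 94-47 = 647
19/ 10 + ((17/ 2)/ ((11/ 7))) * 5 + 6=34.95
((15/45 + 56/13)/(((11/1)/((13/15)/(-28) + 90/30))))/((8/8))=225707/180180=1.25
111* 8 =888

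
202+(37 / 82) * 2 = 8319 / 41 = 202.90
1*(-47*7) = -329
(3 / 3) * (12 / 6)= 2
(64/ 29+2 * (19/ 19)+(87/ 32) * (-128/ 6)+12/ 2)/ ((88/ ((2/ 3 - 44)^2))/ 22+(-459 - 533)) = 5855850/ 121544539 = 0.05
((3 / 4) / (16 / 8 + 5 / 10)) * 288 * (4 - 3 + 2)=1296 / 5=259.20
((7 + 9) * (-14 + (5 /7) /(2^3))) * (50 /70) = -158.98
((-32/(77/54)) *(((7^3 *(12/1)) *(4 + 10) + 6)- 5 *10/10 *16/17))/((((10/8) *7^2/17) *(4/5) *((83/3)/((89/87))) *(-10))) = 15065925696/9081611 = 1658.95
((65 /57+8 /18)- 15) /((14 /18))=-2294 /133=-17.25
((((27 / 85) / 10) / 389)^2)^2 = 531441 / 11952922624183506250000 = 0.00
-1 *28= -28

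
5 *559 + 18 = 2813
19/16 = 1.19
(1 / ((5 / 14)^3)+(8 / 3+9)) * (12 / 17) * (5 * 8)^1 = 403424 / 425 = 949.23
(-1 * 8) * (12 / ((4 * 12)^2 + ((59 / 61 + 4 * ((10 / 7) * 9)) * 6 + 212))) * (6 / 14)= -8784 / 604285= -0.01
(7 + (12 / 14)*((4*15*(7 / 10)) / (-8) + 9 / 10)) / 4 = 229 / 280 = 0.82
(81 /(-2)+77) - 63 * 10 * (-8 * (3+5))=80713 /2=40356.50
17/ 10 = 1.70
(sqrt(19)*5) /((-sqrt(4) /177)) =-885*sqrt(19) /2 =-1928.81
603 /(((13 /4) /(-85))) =-205020 /13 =-15770.77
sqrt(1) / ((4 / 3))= 3 / 4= 0.75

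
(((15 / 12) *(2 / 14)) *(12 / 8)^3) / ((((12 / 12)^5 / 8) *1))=135 / 28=4.82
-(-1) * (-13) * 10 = -130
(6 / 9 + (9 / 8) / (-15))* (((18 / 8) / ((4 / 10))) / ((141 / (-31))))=-2201 / 3008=-0.73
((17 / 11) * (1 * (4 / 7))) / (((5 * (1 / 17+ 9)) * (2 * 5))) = 289 / 148225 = 0.00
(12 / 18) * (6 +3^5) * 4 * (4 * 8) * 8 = 169984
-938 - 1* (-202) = -736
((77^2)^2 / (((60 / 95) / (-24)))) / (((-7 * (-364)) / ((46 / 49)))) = -6398117 / 13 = -492162.85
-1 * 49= -49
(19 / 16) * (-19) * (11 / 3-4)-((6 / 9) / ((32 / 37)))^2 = 15959 / 2304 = 6.93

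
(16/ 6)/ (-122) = -4/ 183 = -0.02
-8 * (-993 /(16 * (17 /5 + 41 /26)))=64545 /647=99.76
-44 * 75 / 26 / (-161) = 1650 / 2093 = 0.79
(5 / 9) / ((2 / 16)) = 40 / 9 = 4.44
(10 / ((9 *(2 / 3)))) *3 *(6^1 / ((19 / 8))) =240 / 19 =12.63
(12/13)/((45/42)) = 56/65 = 0.86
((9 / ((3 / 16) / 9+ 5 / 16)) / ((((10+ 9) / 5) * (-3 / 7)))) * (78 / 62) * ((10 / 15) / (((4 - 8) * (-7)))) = -585 / 1178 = -0.50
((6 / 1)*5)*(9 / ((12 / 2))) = 45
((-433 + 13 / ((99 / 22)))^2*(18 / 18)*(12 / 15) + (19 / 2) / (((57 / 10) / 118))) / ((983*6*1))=30009107 / 1194345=25.13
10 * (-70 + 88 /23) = -15220 /23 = -661.74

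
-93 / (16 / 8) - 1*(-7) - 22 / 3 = -281 / 6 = -46.83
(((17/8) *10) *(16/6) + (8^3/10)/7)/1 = 63.98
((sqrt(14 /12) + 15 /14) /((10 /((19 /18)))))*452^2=485222 /21 + 485222*sqrt(42) /135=46399.13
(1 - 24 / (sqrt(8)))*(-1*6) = -6 + 36*sqrt(2) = 44.91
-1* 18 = -18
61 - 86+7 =-18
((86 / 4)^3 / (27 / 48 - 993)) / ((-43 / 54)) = 12.58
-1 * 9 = -9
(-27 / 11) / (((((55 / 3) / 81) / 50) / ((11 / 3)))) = -21870 / 11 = -1988.18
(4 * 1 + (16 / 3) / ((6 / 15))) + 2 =58 / 3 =19.33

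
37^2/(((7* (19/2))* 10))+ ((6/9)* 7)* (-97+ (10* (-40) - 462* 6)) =-30430283/1995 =-15253.27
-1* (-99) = 99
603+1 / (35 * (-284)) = 5993819 / 9940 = 603.00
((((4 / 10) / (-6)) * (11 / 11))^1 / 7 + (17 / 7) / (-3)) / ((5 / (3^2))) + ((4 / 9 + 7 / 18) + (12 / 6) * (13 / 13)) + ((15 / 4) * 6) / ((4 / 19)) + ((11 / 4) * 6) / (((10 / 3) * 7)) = 457553 / 4200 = 108.94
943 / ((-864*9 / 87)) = -27347 / 2592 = -10.55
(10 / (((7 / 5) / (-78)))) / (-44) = 975 / 77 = 12.66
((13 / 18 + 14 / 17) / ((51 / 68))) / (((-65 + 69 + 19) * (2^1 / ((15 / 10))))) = 473 / 7038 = 0.07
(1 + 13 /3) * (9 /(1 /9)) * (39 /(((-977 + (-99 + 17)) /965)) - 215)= -38206080 /353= -108232.52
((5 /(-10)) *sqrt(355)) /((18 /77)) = -77 *sqrt(355) /36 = -40.30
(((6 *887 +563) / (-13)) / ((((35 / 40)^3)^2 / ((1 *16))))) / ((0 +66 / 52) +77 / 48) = -107709726720 / 19176787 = -5616.67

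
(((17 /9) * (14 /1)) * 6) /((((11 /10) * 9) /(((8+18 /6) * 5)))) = 23800 /27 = 881.48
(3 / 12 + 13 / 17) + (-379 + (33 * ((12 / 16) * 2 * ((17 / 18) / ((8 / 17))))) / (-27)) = -5605891 / 14688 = -381.66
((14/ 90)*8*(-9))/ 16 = -7/ 10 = -0.70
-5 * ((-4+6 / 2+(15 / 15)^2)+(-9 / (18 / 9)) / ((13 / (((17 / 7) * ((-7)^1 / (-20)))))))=153 / 104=1.47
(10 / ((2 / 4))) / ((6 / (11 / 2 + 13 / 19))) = 1175 / 57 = 20.61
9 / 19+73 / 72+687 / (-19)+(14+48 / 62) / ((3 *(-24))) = -34.88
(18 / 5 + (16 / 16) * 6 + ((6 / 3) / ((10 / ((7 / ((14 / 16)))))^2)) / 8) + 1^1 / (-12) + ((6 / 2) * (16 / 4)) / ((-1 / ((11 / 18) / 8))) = 219 / 25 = 8.76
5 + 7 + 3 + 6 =21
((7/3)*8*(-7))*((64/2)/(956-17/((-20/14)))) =-4.32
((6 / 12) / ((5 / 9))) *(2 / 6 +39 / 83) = 60 / 83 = 0.72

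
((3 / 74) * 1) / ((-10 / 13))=-39 / 740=-0.05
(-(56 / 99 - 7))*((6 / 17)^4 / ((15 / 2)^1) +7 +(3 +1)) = 2926708603 / 41342895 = 70.79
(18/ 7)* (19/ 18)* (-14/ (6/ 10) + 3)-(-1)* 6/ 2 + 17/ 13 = -50.88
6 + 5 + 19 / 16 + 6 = 291 / 16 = 18.19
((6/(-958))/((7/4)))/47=-12/157591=-0.00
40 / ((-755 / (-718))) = 5744 / 151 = 38.04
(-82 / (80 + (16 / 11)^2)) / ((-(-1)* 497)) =-4961 / 2469096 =-0.00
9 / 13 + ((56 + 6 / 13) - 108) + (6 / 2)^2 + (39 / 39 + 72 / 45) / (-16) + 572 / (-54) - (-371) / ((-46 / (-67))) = 315020291 / 645840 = 487.77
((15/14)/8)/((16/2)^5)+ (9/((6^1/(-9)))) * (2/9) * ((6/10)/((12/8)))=-22020021/18350080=-1.20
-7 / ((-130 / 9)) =63 / 130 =0.48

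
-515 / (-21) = 24.52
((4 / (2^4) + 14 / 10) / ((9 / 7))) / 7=11 / 60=0.18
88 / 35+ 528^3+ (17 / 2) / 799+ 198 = 484281921807 / 3290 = 147198152.52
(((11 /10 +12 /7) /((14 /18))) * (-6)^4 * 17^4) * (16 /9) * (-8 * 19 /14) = -12964939439616 /1715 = -7559731451.67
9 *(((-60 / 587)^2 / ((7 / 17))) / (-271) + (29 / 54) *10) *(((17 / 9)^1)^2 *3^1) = 27390616460065 / 52945438833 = 517.34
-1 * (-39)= 39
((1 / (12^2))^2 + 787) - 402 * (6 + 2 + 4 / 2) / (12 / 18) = -108718847 / 20736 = -5243.00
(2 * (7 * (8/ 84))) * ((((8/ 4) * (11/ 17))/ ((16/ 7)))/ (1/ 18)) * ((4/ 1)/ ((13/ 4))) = 3696/ 221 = 16.72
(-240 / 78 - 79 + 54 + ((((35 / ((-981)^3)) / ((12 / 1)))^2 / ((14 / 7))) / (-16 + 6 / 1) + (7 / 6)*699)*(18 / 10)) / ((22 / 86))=229554050574631682220256357 / 40784961817849478074560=5628.40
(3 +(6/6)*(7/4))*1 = 19/4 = 4.75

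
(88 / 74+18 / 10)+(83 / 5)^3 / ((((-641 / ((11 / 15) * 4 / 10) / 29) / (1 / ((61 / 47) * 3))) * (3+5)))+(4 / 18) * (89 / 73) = 1731042927701 / 1320147512500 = 1.31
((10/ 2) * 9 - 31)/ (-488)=-7/ 244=-0.03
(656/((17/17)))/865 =656/865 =0.76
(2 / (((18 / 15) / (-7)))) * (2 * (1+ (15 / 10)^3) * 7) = -8575 / 12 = -714.58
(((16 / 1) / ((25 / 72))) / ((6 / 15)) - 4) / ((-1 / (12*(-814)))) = 1086201.60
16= 16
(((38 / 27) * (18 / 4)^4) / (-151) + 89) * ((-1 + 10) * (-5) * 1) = -4630275 / 1208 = -3833.01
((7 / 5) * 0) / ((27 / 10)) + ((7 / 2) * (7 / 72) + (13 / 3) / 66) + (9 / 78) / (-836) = 158767 / 391248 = 0.41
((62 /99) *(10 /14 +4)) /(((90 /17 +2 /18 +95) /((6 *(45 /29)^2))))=19209150 /45218047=0.42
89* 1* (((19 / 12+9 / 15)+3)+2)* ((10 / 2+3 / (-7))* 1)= 306872 / 105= 2922.59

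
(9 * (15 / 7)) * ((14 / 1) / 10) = 27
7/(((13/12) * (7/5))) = 60/13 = 4.62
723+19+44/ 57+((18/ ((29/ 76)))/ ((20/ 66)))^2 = 29931381938/ 1198425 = 24975.60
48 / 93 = 16 / 31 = 0.52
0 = 0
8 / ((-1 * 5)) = -8 / 5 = -1.60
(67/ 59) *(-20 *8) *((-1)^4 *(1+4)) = -53600/ 59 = -908.47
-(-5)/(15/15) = 5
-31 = -31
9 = 9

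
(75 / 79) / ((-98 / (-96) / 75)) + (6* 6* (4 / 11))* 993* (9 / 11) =5014368288 / 468391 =10705.52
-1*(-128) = 128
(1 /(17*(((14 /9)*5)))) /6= 3 /2380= 0.00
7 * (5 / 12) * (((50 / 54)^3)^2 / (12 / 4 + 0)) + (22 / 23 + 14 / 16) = 1568112749387 / 641568329784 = 2.44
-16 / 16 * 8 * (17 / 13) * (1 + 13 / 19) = -4352 / 247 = -17.62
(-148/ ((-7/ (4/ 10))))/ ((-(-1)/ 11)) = 3256/ 35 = 93.03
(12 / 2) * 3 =18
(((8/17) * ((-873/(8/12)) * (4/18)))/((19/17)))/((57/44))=-34144/361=-94.58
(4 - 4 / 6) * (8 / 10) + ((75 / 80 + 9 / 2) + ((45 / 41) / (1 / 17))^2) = 28744709 / 80688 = 356.25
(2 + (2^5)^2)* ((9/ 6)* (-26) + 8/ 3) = -37278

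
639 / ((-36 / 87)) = -6177 / 4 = -1544.25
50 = 50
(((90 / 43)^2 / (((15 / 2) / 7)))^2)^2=3266533992960000 / 11688200277601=279.47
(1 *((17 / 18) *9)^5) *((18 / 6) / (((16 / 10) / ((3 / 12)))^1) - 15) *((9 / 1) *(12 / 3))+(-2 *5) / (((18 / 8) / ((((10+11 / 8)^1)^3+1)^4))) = -179640633400516062714285 / 8589934592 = -20912922150515.49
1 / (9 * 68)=1 / 612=0.00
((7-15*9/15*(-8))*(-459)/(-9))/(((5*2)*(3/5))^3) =1343/72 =18.65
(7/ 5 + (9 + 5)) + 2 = 87/ 5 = 17.40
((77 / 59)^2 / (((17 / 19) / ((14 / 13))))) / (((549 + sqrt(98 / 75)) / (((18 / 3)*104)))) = 3117008109600 / 1337694723929 - 2649551520*sqrt(6) / 1337694723929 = 2.33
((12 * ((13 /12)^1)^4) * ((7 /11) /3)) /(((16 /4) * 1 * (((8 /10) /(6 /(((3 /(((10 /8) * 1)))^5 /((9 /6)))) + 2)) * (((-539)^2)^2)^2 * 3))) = 758437355 /7001353930107089282840933695488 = 0.00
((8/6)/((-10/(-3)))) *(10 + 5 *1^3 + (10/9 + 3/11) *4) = 4066/495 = 8.21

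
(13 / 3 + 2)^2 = 361 / 9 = 40.11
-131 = -131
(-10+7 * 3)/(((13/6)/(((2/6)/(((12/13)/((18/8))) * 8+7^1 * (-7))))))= -66/1783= -0.04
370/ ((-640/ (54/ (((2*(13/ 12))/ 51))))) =-152847/ 208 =-734.84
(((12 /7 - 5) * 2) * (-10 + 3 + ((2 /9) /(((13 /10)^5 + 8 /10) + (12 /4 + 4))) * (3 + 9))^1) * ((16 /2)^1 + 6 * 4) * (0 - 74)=-2546426521984 /24177153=-105323.67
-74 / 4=-37 / 2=-18.50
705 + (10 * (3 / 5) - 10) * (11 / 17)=11941 / 17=702.41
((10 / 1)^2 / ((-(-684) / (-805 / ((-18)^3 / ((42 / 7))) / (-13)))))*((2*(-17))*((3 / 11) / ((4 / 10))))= 1710625 / 7922772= 0.22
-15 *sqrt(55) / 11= -10.11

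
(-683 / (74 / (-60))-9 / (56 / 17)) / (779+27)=1141779 / 1670032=0.68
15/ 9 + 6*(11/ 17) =283/ 51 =5.55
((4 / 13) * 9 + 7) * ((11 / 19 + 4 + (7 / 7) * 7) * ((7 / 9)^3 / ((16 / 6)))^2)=821778265 / 233361648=3.52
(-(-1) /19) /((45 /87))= 29 /285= 0.10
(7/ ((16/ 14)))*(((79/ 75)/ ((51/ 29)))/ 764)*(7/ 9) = 785813/ 210405600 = 0.00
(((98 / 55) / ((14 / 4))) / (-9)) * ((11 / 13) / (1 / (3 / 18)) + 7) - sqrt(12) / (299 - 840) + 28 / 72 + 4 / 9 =2 * sqrt(3) / 541 + 16579 / 38610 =0.44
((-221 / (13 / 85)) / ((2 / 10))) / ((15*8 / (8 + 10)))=-4335 / 4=-1083.75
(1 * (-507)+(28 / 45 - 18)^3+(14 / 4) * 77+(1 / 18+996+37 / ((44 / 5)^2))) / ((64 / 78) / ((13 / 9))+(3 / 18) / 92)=-7877.09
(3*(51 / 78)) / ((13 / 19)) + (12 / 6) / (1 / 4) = 10.87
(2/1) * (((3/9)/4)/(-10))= -1/60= -0.02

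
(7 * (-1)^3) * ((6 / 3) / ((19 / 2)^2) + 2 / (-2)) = 2471 / 361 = 6.84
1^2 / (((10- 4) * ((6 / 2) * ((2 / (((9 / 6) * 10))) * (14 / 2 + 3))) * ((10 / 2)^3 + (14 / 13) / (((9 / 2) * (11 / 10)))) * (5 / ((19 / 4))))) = 8151 / 25784800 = 0.00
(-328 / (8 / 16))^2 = 430336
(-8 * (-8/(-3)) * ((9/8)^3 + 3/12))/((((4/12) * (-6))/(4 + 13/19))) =83.63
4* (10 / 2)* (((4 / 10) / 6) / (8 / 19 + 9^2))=76 / 4641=0.02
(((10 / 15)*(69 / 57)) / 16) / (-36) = -23 / 16416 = -0.00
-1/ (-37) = 1/ 37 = 0.03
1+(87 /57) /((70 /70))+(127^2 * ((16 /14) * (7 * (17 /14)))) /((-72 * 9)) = -239.27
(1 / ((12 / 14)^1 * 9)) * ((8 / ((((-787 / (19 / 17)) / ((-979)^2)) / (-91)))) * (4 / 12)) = 46400045692 / 1083699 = 42816.36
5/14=0.36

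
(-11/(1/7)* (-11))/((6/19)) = 16093/6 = 2682.17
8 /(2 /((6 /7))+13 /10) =240 /109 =2.20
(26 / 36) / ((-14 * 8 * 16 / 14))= -13 / 2304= -0.01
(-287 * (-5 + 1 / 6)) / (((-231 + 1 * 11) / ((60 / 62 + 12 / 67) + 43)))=-278.36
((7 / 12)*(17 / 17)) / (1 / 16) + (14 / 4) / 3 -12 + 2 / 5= -11 / 10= -1.10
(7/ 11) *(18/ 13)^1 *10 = 8.81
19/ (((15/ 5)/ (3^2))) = 57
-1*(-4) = 4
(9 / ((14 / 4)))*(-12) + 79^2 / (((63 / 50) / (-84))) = -8738048 / 21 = -416097.52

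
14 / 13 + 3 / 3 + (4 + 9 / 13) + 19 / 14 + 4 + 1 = 2389 / 182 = 13.13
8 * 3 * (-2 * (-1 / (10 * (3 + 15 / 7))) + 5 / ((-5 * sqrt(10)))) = 14 / 15-12 * sqrt(10) / 5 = -6.66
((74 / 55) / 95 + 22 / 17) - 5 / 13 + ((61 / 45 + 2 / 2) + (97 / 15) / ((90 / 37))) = 370248607 / 62355150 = 5.94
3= 3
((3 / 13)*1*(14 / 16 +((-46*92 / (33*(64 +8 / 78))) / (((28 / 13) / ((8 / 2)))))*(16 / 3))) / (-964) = 21876031 / 4824820000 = 0.00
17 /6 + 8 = 65 /6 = 10.83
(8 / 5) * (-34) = -272 / 5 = -54.40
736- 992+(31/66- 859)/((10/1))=-225623/660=-341.85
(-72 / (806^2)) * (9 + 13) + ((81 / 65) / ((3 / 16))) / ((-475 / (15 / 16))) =-1200033 / 77144275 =-0.02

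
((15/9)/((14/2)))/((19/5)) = 25/399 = 0.06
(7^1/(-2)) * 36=-126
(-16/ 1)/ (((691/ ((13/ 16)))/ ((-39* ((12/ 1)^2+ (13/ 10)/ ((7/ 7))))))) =736671/ 6910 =106.61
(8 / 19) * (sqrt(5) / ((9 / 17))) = 136 * sqrt(5) / 171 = 1.78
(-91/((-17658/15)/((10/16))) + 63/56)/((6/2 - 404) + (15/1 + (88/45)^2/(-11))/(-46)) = -95304525/32597819912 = -0.00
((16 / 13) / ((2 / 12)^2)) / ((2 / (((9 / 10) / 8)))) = 162 / 65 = 2.49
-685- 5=-690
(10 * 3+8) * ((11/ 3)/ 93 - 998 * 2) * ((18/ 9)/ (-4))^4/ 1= -10580587/ 2232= -4740.41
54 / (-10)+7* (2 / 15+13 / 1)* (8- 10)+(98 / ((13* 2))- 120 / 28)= -259054 / 1365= -189.78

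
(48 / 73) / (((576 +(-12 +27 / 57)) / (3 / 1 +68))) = 21584 / 260975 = 0.08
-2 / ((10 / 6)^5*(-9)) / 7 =54 / 21875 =0.00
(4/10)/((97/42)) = 0.17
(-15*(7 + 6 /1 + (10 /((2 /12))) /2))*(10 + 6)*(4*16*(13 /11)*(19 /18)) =-823932.12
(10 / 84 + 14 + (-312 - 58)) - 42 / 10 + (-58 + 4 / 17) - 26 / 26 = -418.85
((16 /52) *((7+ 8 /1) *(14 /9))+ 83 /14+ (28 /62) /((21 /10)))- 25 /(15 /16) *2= -677213 /16926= -40.01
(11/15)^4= 14641/50625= 0.29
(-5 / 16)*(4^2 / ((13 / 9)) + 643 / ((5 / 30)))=-125745 / 104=-1209.09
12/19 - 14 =-13.37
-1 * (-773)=773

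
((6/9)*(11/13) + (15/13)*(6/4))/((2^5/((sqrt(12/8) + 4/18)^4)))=44929*sqrt(6)/909792 + 12669083/65505024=0.31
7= 7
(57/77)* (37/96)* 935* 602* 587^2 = 885357985585/16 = 55334874099.06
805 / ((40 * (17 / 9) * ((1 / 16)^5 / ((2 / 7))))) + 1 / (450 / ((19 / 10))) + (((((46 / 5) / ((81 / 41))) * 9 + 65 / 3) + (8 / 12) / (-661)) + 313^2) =55454953800901 / 16855500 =3290021.29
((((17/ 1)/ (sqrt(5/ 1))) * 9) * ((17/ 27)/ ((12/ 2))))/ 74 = 289 * sqrt(5)/ 6660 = 0.10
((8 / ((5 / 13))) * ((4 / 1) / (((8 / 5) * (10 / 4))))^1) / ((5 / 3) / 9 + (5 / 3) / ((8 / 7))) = 22464 / 1775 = 12.66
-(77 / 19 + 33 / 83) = -7018 / 1577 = -4.45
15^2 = 225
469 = 469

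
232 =232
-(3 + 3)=-6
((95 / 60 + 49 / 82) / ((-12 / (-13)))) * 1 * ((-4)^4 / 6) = 111592 / 1107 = 100.81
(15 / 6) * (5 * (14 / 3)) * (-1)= -175 / 3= -58.33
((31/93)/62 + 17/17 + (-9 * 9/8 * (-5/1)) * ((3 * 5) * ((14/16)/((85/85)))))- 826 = -955543/5952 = -160.54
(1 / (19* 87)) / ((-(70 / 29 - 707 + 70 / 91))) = 13 / 15124323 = 0.00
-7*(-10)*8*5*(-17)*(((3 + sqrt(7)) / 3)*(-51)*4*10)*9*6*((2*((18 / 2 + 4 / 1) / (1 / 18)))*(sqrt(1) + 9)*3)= 24540122880000*sqrt(7) + 73620368640000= 138547430923446.16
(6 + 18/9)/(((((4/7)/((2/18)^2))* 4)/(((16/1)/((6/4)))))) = 112/243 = 0.46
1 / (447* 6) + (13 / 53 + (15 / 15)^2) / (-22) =-7993 / 142146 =-0.06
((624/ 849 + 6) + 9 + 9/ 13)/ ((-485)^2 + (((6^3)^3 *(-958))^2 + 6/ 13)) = 60436/ 342912497152271315164969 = 0.00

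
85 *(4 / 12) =28.33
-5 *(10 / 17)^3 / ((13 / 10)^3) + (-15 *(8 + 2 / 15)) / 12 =-688425521 / 64763166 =-10.63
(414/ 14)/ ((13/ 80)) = 16560/ 91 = 181.98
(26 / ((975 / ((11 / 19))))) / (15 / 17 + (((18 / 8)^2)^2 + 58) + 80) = 95744 / 1020233025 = 0.00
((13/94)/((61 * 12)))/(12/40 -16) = -65/5401428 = -0.00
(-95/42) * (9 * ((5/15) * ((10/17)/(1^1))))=-475/119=-3.99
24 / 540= 2 / 45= 0.04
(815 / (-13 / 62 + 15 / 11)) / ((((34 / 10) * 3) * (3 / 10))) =27791500 / 120411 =230.81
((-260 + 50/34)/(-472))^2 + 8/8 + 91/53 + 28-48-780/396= -18.95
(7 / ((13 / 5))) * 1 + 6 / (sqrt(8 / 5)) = 35 / 13 + 3 * sqrt(10) / 2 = 7.44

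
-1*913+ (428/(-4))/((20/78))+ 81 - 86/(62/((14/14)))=-387713/310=-1250.69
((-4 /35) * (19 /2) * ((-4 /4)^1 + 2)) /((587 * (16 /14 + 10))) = -19 /114465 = -0.00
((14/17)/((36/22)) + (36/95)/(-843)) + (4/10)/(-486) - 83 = -1819527233/22055409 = -82.50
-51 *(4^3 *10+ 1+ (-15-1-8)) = -31467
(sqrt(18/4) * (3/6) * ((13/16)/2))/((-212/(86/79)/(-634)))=531609 * sqrt(2)/535936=1.40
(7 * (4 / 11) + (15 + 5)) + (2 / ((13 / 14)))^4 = 13844344 / 314171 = 44.07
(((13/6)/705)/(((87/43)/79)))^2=1950193921/135431360100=0.01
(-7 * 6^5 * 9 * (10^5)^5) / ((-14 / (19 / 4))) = 1662120000000000000000000000000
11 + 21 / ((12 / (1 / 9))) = 403 / 36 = 11.19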